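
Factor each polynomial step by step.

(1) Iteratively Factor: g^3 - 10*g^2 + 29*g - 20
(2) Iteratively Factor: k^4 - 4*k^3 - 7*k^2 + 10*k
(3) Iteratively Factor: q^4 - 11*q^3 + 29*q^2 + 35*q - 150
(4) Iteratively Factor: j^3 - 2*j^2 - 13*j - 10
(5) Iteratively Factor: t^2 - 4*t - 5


(1) = (g - 4)*(g^2 - 6*g + 5) = (g - 4)*(g - 1)*(g - 5)
(2) = (k + 2)*(k^3 - 6*k^2 + 5*k) = k*(k + 2)*(k^2 - 6*k + 5) = k*(k - 1)*(k + 2)*(k - 5)
(3) = (q - 5)*(q^3 - 6*q^2 - q + 30) = (q - 5)*(q + 2)*(q^2 - 8*q + 15) = (q - 5)^2*(q + 2)*(q - 3)
(4) = (j - 5)*(j^2 + 3*j + 2) = (j - 5)*(j + 2)*(j + 1)
(5) = (t + 1)*(t - 5)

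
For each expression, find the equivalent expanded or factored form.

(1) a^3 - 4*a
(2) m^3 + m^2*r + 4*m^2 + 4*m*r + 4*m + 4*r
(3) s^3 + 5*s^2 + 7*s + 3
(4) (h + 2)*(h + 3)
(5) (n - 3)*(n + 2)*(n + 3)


(1) = a*(a - 2)*(a + 2)
(2) = (m + 2)^2*(m + r)
(3) = (s + 1)^2*(s + 3)
(4) = h^2 + 5*h + 6
(5) = n^3 + 2*n^2 - 9*n - 18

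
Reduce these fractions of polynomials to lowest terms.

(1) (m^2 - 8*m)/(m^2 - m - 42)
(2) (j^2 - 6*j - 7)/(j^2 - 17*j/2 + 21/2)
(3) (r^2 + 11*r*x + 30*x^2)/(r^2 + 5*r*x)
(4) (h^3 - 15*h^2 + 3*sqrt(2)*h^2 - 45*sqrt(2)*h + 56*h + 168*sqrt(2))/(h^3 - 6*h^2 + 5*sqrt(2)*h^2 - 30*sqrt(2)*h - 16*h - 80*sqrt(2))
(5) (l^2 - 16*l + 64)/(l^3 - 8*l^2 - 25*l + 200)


(1) = (m^2 - 8*m)/(m^2 - m - 42)
(2) = (2*j + 2)/(2*j - 3)
(3) = (r + 6*x)/r
(4) = (h^2 + h*(-7 + 3*sqrt(2)) - 21*sqrt(2))/(h^2 + h*(2 + 5*sqrt(2)) + 10*sqrt(2))
(5) = (l - 8)/(l^2 - 25)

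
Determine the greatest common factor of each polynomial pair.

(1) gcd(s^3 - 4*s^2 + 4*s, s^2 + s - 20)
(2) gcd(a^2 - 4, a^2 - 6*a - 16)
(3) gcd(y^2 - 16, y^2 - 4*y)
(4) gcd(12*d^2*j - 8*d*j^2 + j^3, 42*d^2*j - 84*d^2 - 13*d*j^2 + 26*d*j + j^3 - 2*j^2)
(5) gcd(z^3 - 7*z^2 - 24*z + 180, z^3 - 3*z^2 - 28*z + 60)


(1) = gcd(s*(s - 2)^2, (s - 4)*(s + 5)) = 1
(2) = a + 2
(3) = y - 4
(4) = gcd(j*(-6*d + j)*(-2*d + j), (-7*d + j)*(-6*d + j)*(j - 2)) = 6*d - j
(5) = gcd((z - 6)^2*(z + 5), (z - 6)*(z - 2)*(z + 5)) = z^2 - z - 30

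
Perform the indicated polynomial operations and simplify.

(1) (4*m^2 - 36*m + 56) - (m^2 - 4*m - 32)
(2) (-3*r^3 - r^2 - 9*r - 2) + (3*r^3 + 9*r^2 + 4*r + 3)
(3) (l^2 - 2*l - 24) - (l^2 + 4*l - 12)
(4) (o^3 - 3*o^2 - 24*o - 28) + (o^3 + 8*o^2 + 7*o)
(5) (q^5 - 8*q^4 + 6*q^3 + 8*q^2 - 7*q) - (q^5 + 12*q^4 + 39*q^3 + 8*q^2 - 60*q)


(1) = 3*m^2 - 32*m + 88
(2) = 8*r^2 - 5*r + 1
(3) = -6*l - 12
(4) = 2*o^3 + 5*o^2 - 17*o - 28
(5) = -20*q^4 - 33*q^3 + 53*q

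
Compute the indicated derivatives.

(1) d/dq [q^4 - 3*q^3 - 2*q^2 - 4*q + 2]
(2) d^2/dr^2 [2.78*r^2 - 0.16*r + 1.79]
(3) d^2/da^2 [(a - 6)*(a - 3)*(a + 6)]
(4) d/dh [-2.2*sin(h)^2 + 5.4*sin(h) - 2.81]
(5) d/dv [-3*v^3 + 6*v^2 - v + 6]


(1) = 4*q^3 - 9*q^2 - 4*q - 4
(2) = 5.56000000000000
(3) = 6*a - 6
(4) = (5.4 - 4.4*sin(h))*cos(h)
(5) = -9*v^2 + 12*v - 1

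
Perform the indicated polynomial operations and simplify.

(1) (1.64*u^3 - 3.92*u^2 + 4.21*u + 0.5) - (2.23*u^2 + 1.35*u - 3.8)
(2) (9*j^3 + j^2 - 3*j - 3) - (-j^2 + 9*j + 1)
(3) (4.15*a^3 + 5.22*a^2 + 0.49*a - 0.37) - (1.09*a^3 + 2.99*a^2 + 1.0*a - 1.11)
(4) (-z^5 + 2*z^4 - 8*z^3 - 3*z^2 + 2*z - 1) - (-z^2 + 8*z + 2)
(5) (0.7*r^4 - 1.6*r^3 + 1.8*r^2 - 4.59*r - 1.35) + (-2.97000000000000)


(1) = 1.64*u^3 - 6.15*u^2 + 2.86*u + 4.3
(2) = 9*j^3 + 2*j^2 - 12*j - 4
(3) = 3.06*a^3 + 2.23*a^2 - 0.51*a + 0.74
(4) = -z^5 + 2*z^4 - 8*z^3 - 2*z^2 - 6*z - 3
(5) = 0.7*r^4 - 1.6*r^3 + 1.8*r^2 - 4.59*r - 4.32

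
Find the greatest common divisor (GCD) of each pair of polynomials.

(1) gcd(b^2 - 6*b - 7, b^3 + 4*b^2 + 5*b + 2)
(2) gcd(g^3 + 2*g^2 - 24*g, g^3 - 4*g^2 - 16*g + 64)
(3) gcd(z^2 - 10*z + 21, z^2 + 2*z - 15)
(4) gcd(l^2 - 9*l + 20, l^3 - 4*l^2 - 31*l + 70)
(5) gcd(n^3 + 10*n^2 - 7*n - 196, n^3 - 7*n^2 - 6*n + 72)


(1) = gcd((b - 7)*(b + 1), (b + 1)^2*(b + 2)) = b + 1
(2) = g - 4
(3) = z - 3
(4) = 1
(5) = gcd((n - 4)*(n + 7)^2, (n - 6)*(n - 4)*(n + 3)) = n - 4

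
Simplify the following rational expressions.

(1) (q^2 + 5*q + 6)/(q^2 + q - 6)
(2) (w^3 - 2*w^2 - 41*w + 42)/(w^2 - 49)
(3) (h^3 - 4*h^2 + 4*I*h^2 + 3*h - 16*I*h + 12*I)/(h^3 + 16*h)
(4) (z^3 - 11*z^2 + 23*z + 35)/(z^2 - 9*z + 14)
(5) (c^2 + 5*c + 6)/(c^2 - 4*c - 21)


(1) = (q + 2)/(q - 2)
(2) = (w^2 + 5*w - 6)/(w + 7)
(3) = (h^2 - 4*h + 3)/(h^2 - 4*I*h)
(4) = (z^2 - 4*z - 5)/(z - 2)
(5) = (c + 2)/(c - 7)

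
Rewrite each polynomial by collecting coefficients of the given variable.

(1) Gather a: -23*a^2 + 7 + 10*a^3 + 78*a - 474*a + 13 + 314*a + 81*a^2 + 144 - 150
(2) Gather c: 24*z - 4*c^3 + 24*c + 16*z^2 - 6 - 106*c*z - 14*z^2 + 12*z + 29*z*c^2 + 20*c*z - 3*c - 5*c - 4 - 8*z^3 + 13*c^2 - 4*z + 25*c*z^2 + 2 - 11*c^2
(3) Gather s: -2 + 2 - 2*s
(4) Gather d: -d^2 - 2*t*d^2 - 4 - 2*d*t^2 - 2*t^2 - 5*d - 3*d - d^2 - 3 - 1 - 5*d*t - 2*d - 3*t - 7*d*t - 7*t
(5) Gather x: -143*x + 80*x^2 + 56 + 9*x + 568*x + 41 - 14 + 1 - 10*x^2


(1) = 10*a^3 + 58*a^2 - 82*a + 14
(2) = -4*c^3 + c^2*(29*z + 2) + c*(25*z^2 - 86*z + 16) - 8*z^3 + 2*z^2 + 32*z - 8
(3) = -2*s
(4) = d^2*(-2*t - 2) + d*(-2*t^2 - 12*t - 10) - 2*t^2 - 10*t - 8
(5) = 70*x^2 + 434*x + 84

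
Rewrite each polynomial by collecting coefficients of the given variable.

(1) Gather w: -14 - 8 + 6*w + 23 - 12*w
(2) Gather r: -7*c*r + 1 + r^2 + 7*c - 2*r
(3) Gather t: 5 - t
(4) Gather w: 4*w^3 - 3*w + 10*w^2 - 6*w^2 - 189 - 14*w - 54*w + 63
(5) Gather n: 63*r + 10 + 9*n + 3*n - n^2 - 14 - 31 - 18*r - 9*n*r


(1) = 1 - 6*w
(2) = 7*c + r^2 + r*(-7*c - 2) + 1
(3) = 5 - t
(4) = 4*w^3 + 4*w^2 - 71*w - 126
(5) = -n^2 + n*(12 - 9*r) + 45*r - 35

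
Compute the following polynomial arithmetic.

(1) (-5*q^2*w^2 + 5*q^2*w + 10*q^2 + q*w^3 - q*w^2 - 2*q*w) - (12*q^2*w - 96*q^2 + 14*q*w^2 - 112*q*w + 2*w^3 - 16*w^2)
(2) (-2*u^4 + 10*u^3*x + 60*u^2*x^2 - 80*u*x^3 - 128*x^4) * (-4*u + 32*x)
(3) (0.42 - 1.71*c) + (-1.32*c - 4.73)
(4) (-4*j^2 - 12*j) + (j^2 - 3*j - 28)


(1) = -5*q^2*w^2 - 7*q^2*w + 106*q^2 + q*w^3 - 15*q*w^2 + 110*q*w - 2*w^3 + 16*w^2
(2) = 8*u^5 - 104*u^4*x + 80*u^3*x^2 + 2240*u^2*x^3 - 2048*u*x^4 - 4096*x^5
(3) = -3.03*c - 4.31
(4) = -3*j^2 - 15*j - 28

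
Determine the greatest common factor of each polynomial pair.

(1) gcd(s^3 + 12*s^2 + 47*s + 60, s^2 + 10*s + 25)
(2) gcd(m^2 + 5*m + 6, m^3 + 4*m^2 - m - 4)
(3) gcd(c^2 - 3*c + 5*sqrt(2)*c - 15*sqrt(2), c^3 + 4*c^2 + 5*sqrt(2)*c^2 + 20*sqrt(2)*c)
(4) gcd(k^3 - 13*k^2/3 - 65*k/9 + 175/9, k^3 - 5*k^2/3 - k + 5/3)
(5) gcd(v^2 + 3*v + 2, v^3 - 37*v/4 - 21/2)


(1) = gcd((s + 3)*(s + 4)*(s + 5), (s + 5)^2) = s + 5
(2) = gcd((m + 2)*(m + 3), (m - 1)*(m + 1)*(m + 4)) = 1
(3) = c + 5*sqrt(2)
(4) = k - 5/3
(5) = v + 2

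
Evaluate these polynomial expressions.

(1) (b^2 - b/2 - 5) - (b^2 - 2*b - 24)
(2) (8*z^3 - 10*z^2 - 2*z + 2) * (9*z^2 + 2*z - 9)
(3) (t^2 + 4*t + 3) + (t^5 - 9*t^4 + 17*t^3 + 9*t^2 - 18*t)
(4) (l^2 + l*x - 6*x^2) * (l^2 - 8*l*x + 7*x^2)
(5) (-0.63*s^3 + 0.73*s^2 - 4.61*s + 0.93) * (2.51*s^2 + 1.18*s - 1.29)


(1) = 3*b/2 + 19
(2) = 72*z^5 - 74*z^4 - 110*z^3 + 104*z^2 + 22*z - 18
(3) = t^5 - 9*t^4 + 17*t^3 + 10*t^2 - 14*t + 3
(4) = l^4 - 7*l^3*x - 7*l^2*x^2 + 55*l*x^3 - 42*x^4
(5) = -1.5813*s^5 + 1.0889*s^4 - 9.897*s^3 - 4.0472*s^2 + 7.0443*s - 1.1997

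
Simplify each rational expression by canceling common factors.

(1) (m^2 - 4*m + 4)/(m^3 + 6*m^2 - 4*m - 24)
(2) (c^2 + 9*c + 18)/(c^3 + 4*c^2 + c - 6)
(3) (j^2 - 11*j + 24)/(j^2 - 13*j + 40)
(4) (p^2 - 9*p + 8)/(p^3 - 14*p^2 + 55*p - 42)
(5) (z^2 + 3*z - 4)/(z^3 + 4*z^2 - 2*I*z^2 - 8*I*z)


(1) = (m - 2)/(m^2 + 8*m + 12)
(2) = (c + 6)/(c^2 + c - 2)
(3) = (j - 3)/(j - 5)
(4) = (p - 8)/(p^2 - 13*p + 42)
(5) = (z - 1)/(z^2 - 2*I*z)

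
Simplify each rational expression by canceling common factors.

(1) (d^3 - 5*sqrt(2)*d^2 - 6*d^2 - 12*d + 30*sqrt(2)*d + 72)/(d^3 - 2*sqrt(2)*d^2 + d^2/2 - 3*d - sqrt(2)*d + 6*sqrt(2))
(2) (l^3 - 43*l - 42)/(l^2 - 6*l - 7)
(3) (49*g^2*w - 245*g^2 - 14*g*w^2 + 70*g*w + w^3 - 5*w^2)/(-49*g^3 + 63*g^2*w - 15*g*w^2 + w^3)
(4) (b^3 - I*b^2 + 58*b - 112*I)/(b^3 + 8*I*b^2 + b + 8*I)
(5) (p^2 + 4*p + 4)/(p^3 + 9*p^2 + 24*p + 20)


(1) = (2*d^3 + d^2*(-10*sqrt(2) - 12) + d*(-24 + 60*sqrt(2)) + 144)/(2*d^3 + d^2*(1 - 4*sqrt(2)) + d*(-6 - 2*sqrt(2)) + 12*sqrt(2))
(2) = l + 6
(3) = (w - 5)/(-g + w)
(4) = (b^2 - 9*I*b - 14)/(b^2 + 1)
(5) = 1/(p + 5)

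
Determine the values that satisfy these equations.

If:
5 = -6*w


Then:
w = -5/6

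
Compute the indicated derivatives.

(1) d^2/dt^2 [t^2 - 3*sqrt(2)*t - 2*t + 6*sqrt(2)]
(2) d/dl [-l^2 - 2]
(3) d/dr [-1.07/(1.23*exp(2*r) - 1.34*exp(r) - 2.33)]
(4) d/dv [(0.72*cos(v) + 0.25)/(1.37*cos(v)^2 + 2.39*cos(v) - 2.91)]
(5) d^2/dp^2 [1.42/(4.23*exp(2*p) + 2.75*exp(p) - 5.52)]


(1) = 2
(2) = -2*l
(3) = (2.6322*exp(r) - 1.4338)*exp(r)/(-1.23*exp(2*r) + 1.34*exp(r) + 2.33)^2
(4) = (0.9864*cos(v)^2 + 0.685*cos(v) + 2.6927)*sin(v)/(1.8769*cos(v)^4 + 6.5486*cos(v)^3 - 2.2613*cos(v)^2 - 13.9098*cos(v) + 8.4681)
(5) = (1.42*(8.46*exp(p) + 2.75)*(16.92*exp(p) + 5.5)*exp(p) - (24.0264*exp(p) + 3.905)*(4.23*exp(2*p) + 2.75*exp(p) - 5.52))*exp(p)/(4.23*exp(2*p) + 2.75*exp(p) - 5.52)^3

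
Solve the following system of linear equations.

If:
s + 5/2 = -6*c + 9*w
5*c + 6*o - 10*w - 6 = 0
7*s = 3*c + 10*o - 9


Then:
c = 139*w/110 - 111/220
o = 27*w/44 + 125/88
s = 78*w/55 + 29/55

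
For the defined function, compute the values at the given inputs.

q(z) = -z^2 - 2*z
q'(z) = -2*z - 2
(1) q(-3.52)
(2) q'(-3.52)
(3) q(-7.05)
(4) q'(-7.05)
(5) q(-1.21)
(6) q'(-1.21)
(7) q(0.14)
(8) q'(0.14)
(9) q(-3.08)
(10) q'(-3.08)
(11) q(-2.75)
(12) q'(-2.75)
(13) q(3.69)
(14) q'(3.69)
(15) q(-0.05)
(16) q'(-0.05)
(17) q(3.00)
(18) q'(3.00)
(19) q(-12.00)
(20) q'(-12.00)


(1) = -5.35
(2) = 5.04
(3) = -35.60
(4) = 12.10
(5) = 0.96
(6) = 0.42
(7) = -0.30
(8) = -2.28
(9) = -3.33
(10) = 4.16
(11) = -2.06
(12) = 3.50
(13) = -21.00
(14) = -9.38
(15) = 0.10
(16) = -1.90
(17) = -15.00
(18) = -8.00
(19) = -120.00
(20) = 22.00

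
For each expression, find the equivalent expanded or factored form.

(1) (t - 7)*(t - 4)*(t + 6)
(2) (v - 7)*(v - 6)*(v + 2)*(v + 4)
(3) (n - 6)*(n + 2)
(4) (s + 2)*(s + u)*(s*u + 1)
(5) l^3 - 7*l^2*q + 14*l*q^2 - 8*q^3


(1) = t^3 - 5*t^2 - 38*t + 168
(2) = v^4 - 7*v^3 - 28*v^2 + 148*v + 336
(3) = n^2 - 4*n - 12
(4) = s^3*u + s^2*u^2 + 2*s^2*u + s^2 + 2*s*u^2 + s*u + 2*s + 2*u
(5) = (l - 4*q)*(l - 2*q)*(l - q)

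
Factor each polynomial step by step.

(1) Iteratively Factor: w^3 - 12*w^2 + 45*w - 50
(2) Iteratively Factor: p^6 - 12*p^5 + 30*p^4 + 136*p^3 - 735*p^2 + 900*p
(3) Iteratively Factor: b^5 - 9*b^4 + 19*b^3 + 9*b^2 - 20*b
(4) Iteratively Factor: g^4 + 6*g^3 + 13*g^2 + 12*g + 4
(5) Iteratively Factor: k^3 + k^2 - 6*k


(1) = (w - 5)*(w^2 - 7*w + 10) = (w - 5)^2*(w - 2)
(2) = (p - 5)*(p^5 - 7*p^4 - 5*p^3 + 111*p^2 - 180*p) = p*(p - 5)*(p^4 - 7*p^3 - 5*p^2 + 111*p - 180) = p*(p - 5)^2*(p^3 - 2*p^2 - 15*p + 36) = p*(p - 5)^2*(p + 4)*(p^2 - 6*p + 9) = p*(p - 5)^2*(p - 3)*(p + 4)*(p - 3)
(3) = (b + 1)*(b^4 - 10*b^3 + 29*b^2 - 20*b) = (b - 1)*(b + 1)*(b^3 - 9*b^2 + 20*b) = (b - 4)*(b - 1)*(b + 1)*(b^2 - 5*b) = (b - 5)*(b - 4)*(b - 1)*(b + 1)*(b)
(4) = (g + 1)*(g^3 + 5*g^2 + 8*g + 4) = (g + 1)^2*(g^2 + 4*g + 4) = (g + 1)^2*(g + 2)*(g + 2)
(5) = (k - 2)*(k^2 + 3*k) = (k - 2)*(k + 3)*(k)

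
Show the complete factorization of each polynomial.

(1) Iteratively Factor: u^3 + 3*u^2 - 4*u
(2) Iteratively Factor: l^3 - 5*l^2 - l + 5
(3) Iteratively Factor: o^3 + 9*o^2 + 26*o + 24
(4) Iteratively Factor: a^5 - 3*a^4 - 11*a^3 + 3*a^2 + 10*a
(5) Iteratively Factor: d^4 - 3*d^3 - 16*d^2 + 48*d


(1) = (u + 4)*(u^2 - u) = u*(u + 4)*(u - 1)
(2) = (l - 1)*(l^2 - 4*l - 5) = (l - 5)*(l - 1)*(l + 1)
(3) = (o + 3)*(o^2 + 6*o + 8) = (o + 2)*(o + 3)*(o + 4)
(4) = (a + 2)*(a^4 - 5*a^3 - a^2 + 5*a) = (a - 5)*(a + 2)*(a^3 - a) = (a - 5)*(a + 1)*(a + 2)*(a^2 - a) = a*(a - 5)*(a + 1)*(a + 2)*(a - 1)
(5) = (d + 4)*(d^3 - 7*d^2 + 12*d) = d*(d + 4)*(d^2 - 7*d + 12) = d*(d - 4)*(d + 4)*(d - 3)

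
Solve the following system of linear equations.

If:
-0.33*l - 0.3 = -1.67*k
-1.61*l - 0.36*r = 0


Then:
k = 0.179640718562874 - 0.0441849220813032*r
l = -0.22360248447205*r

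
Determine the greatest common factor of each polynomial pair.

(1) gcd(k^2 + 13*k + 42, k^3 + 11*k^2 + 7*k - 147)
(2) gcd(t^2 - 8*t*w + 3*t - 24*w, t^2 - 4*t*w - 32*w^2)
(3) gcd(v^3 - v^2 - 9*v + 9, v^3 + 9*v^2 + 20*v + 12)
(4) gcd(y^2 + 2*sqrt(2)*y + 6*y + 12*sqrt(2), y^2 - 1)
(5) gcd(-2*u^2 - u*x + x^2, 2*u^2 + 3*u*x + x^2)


(1) = k + 7
(2) = gcd((t + 3)*(t - 8*w), (t - 8*w)*(t + 4*w)) = t - 8*w
(3) = 1
(4) = 1
(5) = u + x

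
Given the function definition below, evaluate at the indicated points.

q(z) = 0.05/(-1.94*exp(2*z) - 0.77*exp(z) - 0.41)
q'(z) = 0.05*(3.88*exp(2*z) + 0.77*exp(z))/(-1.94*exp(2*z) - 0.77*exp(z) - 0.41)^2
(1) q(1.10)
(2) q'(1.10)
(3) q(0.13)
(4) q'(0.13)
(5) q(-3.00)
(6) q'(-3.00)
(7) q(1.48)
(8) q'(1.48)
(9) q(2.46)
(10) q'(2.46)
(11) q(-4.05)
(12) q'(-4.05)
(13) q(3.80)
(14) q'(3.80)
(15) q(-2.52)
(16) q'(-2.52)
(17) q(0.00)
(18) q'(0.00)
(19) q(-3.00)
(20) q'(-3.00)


(1) = -0.00
(2) = 0.00
(3) = -0.01
(4) = 0.02
(5) = -0.11
(6) = 0.01
(7) = -0.00
(8) = 0.00
(9) = -0.00
(10) = 0.00
(11) = -0.12
(12) = 0.00
(13) = -0.00
(14) = 0.00
(15) = -0.10
(16) = 0.02
(17) = -0.02
(18) = 0.02
(19) = -0.11
(20) = 0.01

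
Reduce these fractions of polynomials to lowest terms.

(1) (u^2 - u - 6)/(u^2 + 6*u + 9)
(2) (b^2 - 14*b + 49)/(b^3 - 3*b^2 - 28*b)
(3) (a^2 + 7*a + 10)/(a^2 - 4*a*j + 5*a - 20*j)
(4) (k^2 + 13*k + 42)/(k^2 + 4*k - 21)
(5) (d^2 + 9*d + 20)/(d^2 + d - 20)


(1) = (u^2 - u - 6)/(u^2 + 6*u + 9)
(2) = (b - 7)/(b^2 + 4*b)
(3) = (a + 2)/(a - 4*j)
(4) = (k + 6)/(k - 3)
(5) = (d + 4)/(d - 4)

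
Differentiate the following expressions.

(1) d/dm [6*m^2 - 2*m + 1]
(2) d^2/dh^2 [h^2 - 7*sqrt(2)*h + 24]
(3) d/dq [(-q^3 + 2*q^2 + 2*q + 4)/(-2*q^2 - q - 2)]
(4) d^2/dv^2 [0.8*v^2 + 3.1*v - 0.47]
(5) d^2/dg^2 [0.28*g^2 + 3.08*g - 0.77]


(1) = 12*m - 2
(2) = 2
(3) = 2*q*(q^3 + q^2 + 4*q + 4)/(4*q^4 + 4*q^3 + 9*q^2 + 4*q + 4)
(4) = 1.60000000000000
(5) = 0.560000000000000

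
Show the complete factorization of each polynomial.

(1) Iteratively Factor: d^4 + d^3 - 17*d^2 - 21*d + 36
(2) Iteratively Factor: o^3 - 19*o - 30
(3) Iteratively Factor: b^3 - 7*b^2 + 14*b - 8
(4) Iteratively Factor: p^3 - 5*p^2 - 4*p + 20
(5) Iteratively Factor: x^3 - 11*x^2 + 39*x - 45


(1) = (d - 4)*(d^3 + 5*d^2 + 3*d - 9) = (d - 4)*(d - 1)*(d^2 + 6*d + 9) = (d - 4)*(d - 1)*(d + 3)*(d + 3)
(2) = (o + 3)*(o^2 - 3*o - 10) = (o - 5)*(o + 3)*(o + 2)
(3) = (b - 4)*(b^2 - 3*b + 2) = (b - 4)*(b - 2)*(b - 1)
(4) = (p - 2)*(p^2 - 3*p - 10) = (p - 5)*(p - 2)*(p + 2)
(5) = (x - 3)*(x^2 - 8*x + 15) = (x - 5)*(x - 3)*(x - 3)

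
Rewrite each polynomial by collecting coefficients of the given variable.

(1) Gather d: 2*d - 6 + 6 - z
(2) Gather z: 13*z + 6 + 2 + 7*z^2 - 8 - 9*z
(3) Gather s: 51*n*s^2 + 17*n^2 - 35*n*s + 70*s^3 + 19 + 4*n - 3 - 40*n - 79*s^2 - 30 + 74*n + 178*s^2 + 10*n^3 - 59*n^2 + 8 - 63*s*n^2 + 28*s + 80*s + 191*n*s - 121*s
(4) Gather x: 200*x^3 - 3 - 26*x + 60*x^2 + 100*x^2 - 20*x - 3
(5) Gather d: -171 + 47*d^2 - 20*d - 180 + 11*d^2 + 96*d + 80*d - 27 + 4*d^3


(1) = 2*d - z
(2) = 7*z^2 + 4*z
(3) = 10*n^3 - 42*n^2 + 38*n + 70*s^3 + s^2*(51*n + 99) + s*(-63*n^2 + 156*n - 13) - 6
(4) = 200*x^3 + 160*x^2 - 46*x - 6
(5) = 4*d^3 + 58*d^2 + 156*d - 378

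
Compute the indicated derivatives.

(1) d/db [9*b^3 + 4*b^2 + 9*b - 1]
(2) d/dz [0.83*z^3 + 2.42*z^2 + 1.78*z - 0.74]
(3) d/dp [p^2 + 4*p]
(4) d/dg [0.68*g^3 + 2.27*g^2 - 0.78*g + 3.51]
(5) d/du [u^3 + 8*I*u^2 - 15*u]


(1) = 27*b^2 + 8*b + 9
(2) = 2.49*z^2 + 4.84*z + 1.78
(3) = 2*p + 4
(4) = 2.04*g^2 + 4.54*g - 0.78
(5) = 3*u^2 + 16*I*u - 15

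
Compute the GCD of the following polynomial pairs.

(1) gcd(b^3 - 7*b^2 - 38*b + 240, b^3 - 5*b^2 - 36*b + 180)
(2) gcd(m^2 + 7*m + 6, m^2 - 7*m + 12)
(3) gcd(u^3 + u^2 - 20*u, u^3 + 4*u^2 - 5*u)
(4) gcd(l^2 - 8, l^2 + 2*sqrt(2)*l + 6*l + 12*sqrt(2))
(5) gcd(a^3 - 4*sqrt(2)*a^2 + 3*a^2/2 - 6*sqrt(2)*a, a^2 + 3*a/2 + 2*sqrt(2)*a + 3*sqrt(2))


(1) = b^2 + b - 30
(2) = 1
(3) = gcd(u*(u - 4)*(u + 5), u*(u - 1)*(u + 5)) = u^2 + 5*u
(4) = l + 2*sqrt(2)
(5) = gcd(a*(a + 3/2)*(a - 4*sqrt(2)), (a + 3/2)*(a + 2*sqrt(2))) = a + 3/2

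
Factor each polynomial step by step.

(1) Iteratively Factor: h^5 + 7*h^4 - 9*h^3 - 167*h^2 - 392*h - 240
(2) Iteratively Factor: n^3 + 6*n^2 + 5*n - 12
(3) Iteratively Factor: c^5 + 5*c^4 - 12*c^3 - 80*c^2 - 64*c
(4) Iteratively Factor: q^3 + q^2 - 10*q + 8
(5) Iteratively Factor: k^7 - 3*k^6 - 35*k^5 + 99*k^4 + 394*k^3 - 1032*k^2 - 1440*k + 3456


(1) = (h + 4)*(h^4 + 3*h^3 - 21*h^2 - 83*h - 60) = (h + 1)*(h + 4)*(h^3 + 2*h^2 - 23*h - 60) = (h + 1)*(h + 4)^2*(h^2 - 2*h - 15) = (h + 1)*(h + 3)*(h + 4)^2*(h - 5)
(2) = (n + 4)*(n^2 + 2*n - 3) = (n - 1)*(n + 4)*(n + 3)
(3) = (c)*(c^4 + 5*c^3 - 12*c^2 - 80*c - 64) = c*(c + 4)*(c^3 + c^2 - 16*c - 16) = c*(c + 1)*(c + 4)*(c^2 - 16) = c*(c + 1)*(c + 4)^2*(c - 4)
(4) = (q - 2)*(q^2 + 3*q - 4) = (q - 2)*(q + 4)*(q - 1)
(5) = (k + 4)*(k^6 - 7*k^5 - 7*k^4 + 127*k^3 - 114*k^2 - 576*k + 864) = (k - 3)*(k + 4)*(k^5 - 4*k^4 - 19*k^3 + 70*k^2 + 96*k - 288) = (k - 4)*(k - 3)*(k + 4)*(k^4 - 19*k^2 - 6*k + 72) = (k - 4)*(k - 3)*(k + 3)*(k + 4)*(k^3 - 3*k^2 - 10*k + 24) = (k - 4)*(k - 3)*(k + 3)^2*(k + 4)*(k^2 - 6*k + 8) = (k - 4)*(k - 3)*(k - 2)*(k + 3)^2*(k + 4)*(k - 4)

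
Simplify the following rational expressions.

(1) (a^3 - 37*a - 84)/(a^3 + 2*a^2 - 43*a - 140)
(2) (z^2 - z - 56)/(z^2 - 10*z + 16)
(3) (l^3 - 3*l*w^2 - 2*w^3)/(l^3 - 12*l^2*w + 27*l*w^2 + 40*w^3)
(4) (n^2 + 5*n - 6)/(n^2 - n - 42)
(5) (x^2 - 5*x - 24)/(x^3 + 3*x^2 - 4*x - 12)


(1) = (a + 3)/(a + 5)
(2) = (z + 7)/(z - 2)
(3) = (l^2 - l*w - 2*w^2)/(l^2 - 13*l*w + 40*w^2)
(4) = (n - 1)/(n - 7)
(5) = (x - 8)/(x^2 - 4)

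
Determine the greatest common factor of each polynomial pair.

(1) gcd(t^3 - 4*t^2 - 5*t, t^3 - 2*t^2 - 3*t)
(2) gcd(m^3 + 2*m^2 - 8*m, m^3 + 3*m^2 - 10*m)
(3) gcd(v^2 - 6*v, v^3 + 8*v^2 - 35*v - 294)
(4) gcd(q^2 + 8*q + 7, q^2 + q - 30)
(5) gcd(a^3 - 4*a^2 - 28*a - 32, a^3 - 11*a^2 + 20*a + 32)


(1) = t^2 + t
(2) = m^2 - 2*m
(3) = gcd(v*(v - 6), (v - 6)*(v + 7)^2) = v - 6
(4) = 1
(5) = gcd((a - 8)*(a + 2)^2, (a - 8)*(a - 4)*(a + 1)) = a - 8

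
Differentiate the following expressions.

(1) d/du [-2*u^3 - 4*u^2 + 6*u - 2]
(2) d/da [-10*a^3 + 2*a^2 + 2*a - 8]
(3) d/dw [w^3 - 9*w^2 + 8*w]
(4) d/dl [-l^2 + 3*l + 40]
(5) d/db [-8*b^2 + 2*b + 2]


(1) = -6*u^2 - 8*u + 6
(2) = -30*a^2 + 4*a + 2
(3) = 3*w^2 - 18*w + 8
(4) = 3 - 2*l
(5) = 2 - 16*b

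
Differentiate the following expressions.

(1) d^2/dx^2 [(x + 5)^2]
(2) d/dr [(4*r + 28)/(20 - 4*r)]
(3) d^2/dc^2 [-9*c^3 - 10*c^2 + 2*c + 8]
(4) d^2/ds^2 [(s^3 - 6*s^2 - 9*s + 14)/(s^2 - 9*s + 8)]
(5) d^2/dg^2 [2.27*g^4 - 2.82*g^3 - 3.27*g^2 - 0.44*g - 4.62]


(1) = 2
(2) = 12/(r - 5)^2
(3) = -54*c - 20
(4) = 20/(s^3 - 24*s^2 + 192*s - 512)
(5) = 27.24*g^2 - 16.92*g - 6.54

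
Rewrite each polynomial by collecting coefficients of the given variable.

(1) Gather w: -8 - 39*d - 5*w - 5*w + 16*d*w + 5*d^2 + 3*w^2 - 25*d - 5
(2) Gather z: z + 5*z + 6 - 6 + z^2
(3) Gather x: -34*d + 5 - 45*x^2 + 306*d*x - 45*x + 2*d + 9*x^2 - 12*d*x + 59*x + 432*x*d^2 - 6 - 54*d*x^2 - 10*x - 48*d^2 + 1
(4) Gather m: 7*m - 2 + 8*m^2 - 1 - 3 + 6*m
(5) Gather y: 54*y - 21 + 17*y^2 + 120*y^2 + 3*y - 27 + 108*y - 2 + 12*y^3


(1) = 5*d^2 - 64*d + 3*w^2 + w*(16*d - 10) - 13
(2) = z^2 + 6*z
(3) = -48*d^2 - 32*d + x^2*(-54*d - 36) + x*(432*d^2 + 294*d + 4)
(4) = 8*m^2 + 13*m - 6
(5) = 12*y^3 + 137*y^2 + 165*y - 50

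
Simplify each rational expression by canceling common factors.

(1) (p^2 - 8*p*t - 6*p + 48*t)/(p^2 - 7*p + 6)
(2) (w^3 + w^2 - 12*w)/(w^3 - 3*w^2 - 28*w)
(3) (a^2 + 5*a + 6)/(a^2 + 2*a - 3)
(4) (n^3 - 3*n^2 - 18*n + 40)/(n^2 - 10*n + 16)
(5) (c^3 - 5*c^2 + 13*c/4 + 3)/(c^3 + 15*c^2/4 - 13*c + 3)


(1) = (p - 8*t)/(p - 1)
(2) = (w - 3)/(w - 7)
(3) = (a + 2)/(a - 1)
(4) = (n^2 - n - 20)/(n - 8)
(5) = (4*c^3 - 20*c^2 + 13*c + 12)/(4*c^3 + 15*c^2 - 52*c + 12)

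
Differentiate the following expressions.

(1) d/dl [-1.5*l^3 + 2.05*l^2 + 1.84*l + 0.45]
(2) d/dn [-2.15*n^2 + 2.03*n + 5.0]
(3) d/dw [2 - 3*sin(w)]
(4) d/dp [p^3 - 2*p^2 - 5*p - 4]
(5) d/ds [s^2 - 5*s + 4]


(1) = -4.5*l^2 + 4.1*l + 1.84
(2) = 2.03 - 4.3*n
(3) = -3*cos(w)
(4) = 3*p^2 - 4*p - 5
(5) = 2*s - 5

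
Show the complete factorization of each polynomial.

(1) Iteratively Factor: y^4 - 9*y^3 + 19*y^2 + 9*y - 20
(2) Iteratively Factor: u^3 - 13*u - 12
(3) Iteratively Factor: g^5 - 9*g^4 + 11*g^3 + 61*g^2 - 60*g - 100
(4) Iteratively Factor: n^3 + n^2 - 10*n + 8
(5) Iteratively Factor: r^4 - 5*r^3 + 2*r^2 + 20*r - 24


(1) = (y - 4)*(y^3 - 5*y^2 - y + 5) = (y - 4)*(y + 1)*(y^2 - 6*y + 5) = (y - 5)*(y - 4)*(y + 1)*(y - 1)
(2) = (u + 3)*(u^2 - 3*u - 4) = (u - 4)*(u + 3)*(u + 1)
(3) = (g - 2)*(g^4 - 7*g^3 - 3*g^2 + 55*g + 50) = (g - 2)*(g + 1)*(g^3 - 8*g^2 + 5*g + 50) = (g - 5)*(g - 2)*(g + 1)*(g^2 - 3*g - 10) = (g - 5)^2*(g - 2)*(g + 1)*(g + 2)
(4) = (n - 1)*(n^2 + 2*n - 8) = (n - 1)*(n + 4)*(n - 2)
(5) = (r - 3)*(r^3 - 2*r^2 - 4*r + 8) = (r - 3)*(r + 2)*(r^2 - 4*r + 4) = (r - 3)*(r - 2)*(r + 2)*(r - 2)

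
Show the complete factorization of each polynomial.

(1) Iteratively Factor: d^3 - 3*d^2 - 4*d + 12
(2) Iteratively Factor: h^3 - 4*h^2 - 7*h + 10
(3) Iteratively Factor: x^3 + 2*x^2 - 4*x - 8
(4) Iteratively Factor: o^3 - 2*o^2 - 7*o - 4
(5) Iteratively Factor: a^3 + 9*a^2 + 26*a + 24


(1) = (d - 3)*(d^2 - 4) = (d - 3)*(d - 2)*(d + 2)
(2) = (h + 2)*(h^2 - 6*h + 5) = (h - 5)*(h + 2)*(h - 1)
(3) = (x + 2)*(x^2 - 4) = (x + 2)^2*(x - 2)
(4) = (o + 1)*(o^2 - 3*o - 4) = (o - 4)*(o + 1)*(o + 1)
(5) = (a + 2)*(a^2 + 7*a + 12) = (a + 2)*(a + 4)*(a + 3)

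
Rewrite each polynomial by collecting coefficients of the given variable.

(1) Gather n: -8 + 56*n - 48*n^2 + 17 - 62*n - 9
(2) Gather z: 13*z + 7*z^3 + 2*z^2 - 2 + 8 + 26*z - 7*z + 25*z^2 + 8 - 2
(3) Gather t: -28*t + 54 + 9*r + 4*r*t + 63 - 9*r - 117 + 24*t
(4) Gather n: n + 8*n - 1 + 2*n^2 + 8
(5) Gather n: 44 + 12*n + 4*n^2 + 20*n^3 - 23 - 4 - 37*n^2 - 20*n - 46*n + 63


(1) = -48*n^2 - 6*n
(2) = 7*z^3 + 27*z^2 + 32*z + 12
(3) = t*(4*r - 4)
(4) = 2*n^2 + 9*n + 7
(5) = 20*n^3 - 33*n^2 - 54*n + 80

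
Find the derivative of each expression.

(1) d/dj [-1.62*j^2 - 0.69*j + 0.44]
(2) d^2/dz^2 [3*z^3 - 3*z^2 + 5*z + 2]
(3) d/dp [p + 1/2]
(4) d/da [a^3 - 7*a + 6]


(1) = -3.24*j - 0.69
(2) = 18*z - 6
(3) = 1
(4) = 3*a^2 - 7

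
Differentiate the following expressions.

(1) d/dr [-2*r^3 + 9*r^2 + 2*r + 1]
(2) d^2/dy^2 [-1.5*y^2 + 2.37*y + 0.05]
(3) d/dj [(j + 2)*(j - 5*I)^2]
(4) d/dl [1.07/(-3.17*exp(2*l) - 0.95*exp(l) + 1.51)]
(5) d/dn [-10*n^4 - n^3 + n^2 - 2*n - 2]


(1) = -6*r^2 + 18*r + 2
(2) = -3.00000000000000
(3) = (j - 5*I)*(3*j + 4 - 5*I)
(4) = (6.7838*exp(l) + 1.0165)*exp(l)/(3.17*exp(2*l) + 0.95*exp(l) - 1.51)^2
(5) = -40*n^3 - 3*n^2 + 2*n - 2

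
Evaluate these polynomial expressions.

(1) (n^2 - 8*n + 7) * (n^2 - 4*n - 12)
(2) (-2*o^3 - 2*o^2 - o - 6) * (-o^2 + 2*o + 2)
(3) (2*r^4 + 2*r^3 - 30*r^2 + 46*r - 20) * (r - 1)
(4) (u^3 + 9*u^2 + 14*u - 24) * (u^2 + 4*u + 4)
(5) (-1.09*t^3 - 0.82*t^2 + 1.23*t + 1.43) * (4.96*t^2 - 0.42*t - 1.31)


(1) = n^4 - 12*n^3 + 27*n^2 + 68*n - 84
(2) = 2*o^5 - 2*o^4 - 7*o^3 - 14*o - 12
(3) = 2*r^5 - 32*r^3 + 76*r^2 - 66*r + 20
(4) = u^5 + 13*u^4 + 54*u^3 + 68*u^2 - 40*u - 96
(5) = -5.4064*t^5 - 3.6094*t^4 + 7.8731*t^3 + 7.6504*t^2 - 2.2119*t - 1.8733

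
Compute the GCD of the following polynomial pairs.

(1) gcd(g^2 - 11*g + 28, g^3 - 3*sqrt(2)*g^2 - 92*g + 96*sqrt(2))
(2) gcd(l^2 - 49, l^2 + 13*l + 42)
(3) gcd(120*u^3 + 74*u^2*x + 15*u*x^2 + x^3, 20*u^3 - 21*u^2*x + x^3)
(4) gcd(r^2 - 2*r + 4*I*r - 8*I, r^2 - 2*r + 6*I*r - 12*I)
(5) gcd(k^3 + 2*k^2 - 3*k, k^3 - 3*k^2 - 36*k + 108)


(1) = 1
(2) = l + 7
(3) = 5*u + x
(4) = r - 2
(5) = 1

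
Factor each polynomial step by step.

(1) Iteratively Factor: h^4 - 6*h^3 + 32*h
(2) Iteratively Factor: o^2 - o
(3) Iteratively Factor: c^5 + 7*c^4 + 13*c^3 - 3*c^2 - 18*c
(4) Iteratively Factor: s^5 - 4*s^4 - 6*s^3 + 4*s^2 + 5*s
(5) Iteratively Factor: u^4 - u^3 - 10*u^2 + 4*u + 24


(1) = (h - 4)*(h^3 - 2*h^2 - 8*h) = (h - 4)^2*(h^2 + 2*h) = h*(h - 4)^2*(h + 2)
(2) = (o)*(o - 1)
(3) = (c + 3)*(c^4 + 4*c^3 + c^2 - 6*c) = (c + 3)^2*(c^3 + c^2 - 2*c) = (c - 1)*(c + 3)^2*(c^2 + 2*c) = (c - 1)*(c + 2)*(c + 3)^2*(c)
(4) = (s + 1)*(s^4 - 5*s^3 - s^2 + 5*s) = (s - 1)*(s + 1)*(s^3 - 4*s^2 - 5*s) = (s - 5)*(s - 1)*(s + 1)*(s^2 + s) = s*(s - 5)*(s - 1)*(s + 1)*(s + 1)
(5) = (u - 2)*(u^3 + u^2 - 8*u - 12) = (u - 3)*(u - 2)*(u^2 + 4*u + 4) = (u - 3)*(u - 2)*(u + 2)*(u + 2)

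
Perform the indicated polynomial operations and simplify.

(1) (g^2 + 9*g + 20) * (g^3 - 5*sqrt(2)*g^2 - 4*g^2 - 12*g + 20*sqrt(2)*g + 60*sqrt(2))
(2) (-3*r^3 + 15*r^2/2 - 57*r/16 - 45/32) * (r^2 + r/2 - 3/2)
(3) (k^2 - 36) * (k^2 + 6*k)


(1) = g^5 - 5*sqrt(2)*g^4 + 5*g^4 - 25*sqrt(2)*g^3 - 28*g^3 - 188*g^2 + 140*sqrt(2)*g^2 - 240*g + 940*sqrt(2)*g + 1200*sqrt(2)
(2) = -3*r^5 + 6*r^4 + 75*r^3/16 - 231*r^2/16 + 297*r/64 + 135/64
(3) = k^4 + 6*k^3 - 36*k^2 - 216*k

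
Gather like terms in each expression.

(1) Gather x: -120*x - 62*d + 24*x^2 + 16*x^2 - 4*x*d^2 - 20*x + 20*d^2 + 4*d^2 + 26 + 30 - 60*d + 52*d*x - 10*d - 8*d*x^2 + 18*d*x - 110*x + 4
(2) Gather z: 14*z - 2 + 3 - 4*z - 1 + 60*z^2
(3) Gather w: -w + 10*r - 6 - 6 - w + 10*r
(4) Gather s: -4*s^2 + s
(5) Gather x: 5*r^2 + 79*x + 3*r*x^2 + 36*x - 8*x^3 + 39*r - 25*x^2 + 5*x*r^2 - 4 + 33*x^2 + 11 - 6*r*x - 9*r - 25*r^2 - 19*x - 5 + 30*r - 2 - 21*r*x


(1) = 24*d^2 - 132*d + x^2*(40 - 8*d) + x*(-4*d^2 + 70*d - 250) + 60
(2) = 60*z^2 + 10*z
(3) = 20*r - 2*w - 12
(4) = -4*s^2 + s
(5) = -20*r^2 + 60*r - 8*x^3 + x^2*(3*r + 8) + x*(5*r^2 - 27*r + 96)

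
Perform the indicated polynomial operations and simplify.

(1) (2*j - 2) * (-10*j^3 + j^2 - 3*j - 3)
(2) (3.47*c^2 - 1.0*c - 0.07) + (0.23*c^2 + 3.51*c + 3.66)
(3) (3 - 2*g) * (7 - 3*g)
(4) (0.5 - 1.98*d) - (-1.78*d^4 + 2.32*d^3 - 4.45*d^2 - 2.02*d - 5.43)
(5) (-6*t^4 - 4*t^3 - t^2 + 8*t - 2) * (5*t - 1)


(1) = -20*j^4 + 22*j^3 - 8*j^2 + 6
(2) = 3.7*c^2 + 2.51*c + 3.59
(3) = 6*g^2 - 23*g + 21
(4) = 1.78*d^4 - 2.32*d^3 + 4.45*d^2 + 0.04*d + 5.93
(5) = -30*t^5 - 14*t^4 - t^3 + 41*t^2 - 18*t + 2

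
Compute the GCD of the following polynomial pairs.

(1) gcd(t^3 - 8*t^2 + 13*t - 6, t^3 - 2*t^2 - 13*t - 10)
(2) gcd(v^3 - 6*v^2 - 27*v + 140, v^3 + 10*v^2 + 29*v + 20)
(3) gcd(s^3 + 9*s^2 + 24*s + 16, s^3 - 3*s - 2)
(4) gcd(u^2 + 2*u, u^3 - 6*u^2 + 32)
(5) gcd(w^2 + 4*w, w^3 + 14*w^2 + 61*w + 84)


(1) = gcd((t - 6)*(t - 1)^2, (t - 5)*(t + 1)*(t + 2)) = 1
(2) = gcd((v - 7)*(v - 4)*(v + 5), (v + 1)*(v + 4)*(v + 5)) = v + 5
(3) = gcd((s + 1)*(s + 4)^2, (s - 2)*(s + 1)^2) = s + 1
(4) = gcd(u*(u + 2), (u - 4)^2*(u + 2)) = u + 2
(5) = w + 4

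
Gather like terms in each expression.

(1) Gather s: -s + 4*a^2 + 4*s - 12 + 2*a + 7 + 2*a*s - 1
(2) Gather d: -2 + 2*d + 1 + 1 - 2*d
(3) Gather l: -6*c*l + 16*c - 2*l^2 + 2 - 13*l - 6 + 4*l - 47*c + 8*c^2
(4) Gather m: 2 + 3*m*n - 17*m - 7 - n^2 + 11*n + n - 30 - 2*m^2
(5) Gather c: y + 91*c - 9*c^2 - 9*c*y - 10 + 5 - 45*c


(1) = 4*a^2 + 2*a + s*(2*a + 3) - 6
(2) = 0
(3) = 8*c^2 - 31*c - 2*l^2 + l*(-6*c - 9) - 4
(4) = -2*m^2 + m*(3*n - 17) - n^2 + 12*n - 35
(5) = -9*c^2 + c*(46 - 9*y) + y - 5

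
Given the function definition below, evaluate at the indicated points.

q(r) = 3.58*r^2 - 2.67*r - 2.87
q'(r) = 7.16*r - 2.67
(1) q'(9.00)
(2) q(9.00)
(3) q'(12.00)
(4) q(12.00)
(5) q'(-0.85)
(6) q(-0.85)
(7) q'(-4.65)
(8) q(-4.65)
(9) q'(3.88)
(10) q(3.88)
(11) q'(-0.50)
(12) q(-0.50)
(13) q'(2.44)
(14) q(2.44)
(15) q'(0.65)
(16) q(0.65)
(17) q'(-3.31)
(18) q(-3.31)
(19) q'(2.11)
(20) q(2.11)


(1) = 61.77
(2) = 263.08
(3) = 83.25
(4) = 480.61
(5) = -8.76
(6) = 1.99
(7) = -35.96
(8) = 86.95
(9) = 25.11
(10) = 40.67
(11) = -6.25
(12) = -0.64
(13) = 14.80
(14) = 11.93
(15) = 1.98
(16) = -3.09
(17) = -26.37
(18) = 45.19
(19) = 12.44
(20) = 7.43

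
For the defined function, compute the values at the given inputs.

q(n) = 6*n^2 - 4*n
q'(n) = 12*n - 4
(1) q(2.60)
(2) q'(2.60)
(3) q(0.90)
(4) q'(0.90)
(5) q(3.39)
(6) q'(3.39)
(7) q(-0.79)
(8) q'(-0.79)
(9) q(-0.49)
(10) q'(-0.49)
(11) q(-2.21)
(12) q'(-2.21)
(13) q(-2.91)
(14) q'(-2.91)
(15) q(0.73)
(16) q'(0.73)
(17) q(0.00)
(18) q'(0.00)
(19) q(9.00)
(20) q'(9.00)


(1) = 30.16
(2) = 27.20
(3) = 1.26
(4) = 6.80
(5) = 55.39
(6) = 36.68
(7) = 6.90
(8) = -13.48
(9) = 3.40
(10) = -9.88
(11) = 38.14
(12) = -30.52
(13) = 62.45
(14) = -38.92
(15) = 0.28
(16) = 4.76
(17) = 0.00
(18) = -4.00
(19) = 450.00
(20) = 104.00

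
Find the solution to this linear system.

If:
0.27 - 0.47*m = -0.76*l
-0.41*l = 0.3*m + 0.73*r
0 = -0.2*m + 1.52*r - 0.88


Then:
l = -0.62
m = -0.43
r = 0.52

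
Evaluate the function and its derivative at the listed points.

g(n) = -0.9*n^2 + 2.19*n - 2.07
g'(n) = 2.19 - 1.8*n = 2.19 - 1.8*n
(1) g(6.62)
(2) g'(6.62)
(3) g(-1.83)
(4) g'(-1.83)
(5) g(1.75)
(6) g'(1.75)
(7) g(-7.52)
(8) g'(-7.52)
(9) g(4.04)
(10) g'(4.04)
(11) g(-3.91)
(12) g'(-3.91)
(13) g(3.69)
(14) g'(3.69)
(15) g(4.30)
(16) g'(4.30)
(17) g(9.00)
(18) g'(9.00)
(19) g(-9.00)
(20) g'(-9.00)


(1) = -27.01
(2) = -9.73
(3) = -9.09
(4) = 5.48
(5) = -0.99
(6) = -0.96
(7) = -69.43
(8) = 15.73
(9) = -7.91
(10) = -5.08
(11) = -24.39
(12) = 9.23
(13) = -6.24
(14) = -4.45
(15) = -9.29
(16) = -5.55
(17) = -55.26
(18) = -14.01
(19) = -94.68
(20) = 18.39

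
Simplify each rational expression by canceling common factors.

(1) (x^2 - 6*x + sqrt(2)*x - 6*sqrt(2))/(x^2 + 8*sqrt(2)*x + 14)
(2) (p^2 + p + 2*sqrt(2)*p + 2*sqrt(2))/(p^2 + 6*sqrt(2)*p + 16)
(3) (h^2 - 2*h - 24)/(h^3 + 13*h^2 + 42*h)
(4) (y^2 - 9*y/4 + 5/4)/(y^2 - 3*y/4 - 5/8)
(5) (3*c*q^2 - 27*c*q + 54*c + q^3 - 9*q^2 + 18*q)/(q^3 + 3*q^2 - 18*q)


(1) = (x - 6)/(x + 7*sqrt(2))
(2) = (p + 1)/(p + 4*sqrt(2))
(3) = (h^2 - 2*h - 24)/(h^3 + 13*h^2 + 42*h)
(4) = (2*y - 2)/(2*y + 1)
(5) = (3*c*q - 18*c + q^2 - 6*q)/(q^2 + 6*q)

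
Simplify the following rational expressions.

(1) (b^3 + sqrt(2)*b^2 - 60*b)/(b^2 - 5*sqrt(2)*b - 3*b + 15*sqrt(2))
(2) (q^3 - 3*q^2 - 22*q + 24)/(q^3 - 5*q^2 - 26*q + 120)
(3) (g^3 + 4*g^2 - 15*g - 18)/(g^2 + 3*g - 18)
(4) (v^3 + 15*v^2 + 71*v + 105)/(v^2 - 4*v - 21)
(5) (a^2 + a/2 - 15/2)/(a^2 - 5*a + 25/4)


(1) = (b^2 + 6*sqrt(2)*b)/(b - 3)
(2) = (q^2 + 3*q - 4)/(q^2 + q - 20)
(3) = g + 1
(4) = (v^2 + 12*v + 35)/(v - 7)
(5) = (2*a + 6)/(2*a - 5)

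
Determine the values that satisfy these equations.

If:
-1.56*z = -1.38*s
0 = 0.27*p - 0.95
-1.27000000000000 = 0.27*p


Then:
No Solution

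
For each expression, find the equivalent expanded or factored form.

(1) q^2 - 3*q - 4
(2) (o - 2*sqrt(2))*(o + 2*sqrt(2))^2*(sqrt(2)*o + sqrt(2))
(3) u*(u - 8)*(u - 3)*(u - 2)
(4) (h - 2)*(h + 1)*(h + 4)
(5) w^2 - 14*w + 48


(1) = (q - 4)*(q + 1)
(2) = sqrt(2)*o^4 + sqrt(2)*o^3 + 4*o^3 - 8*sqrt(2)*o^2 + 4*o^2 - 32*o - 8*sqrt(2)*o - 32
(3) = u^4 - 13*u^3 + 46*u^2 - 48*u
(4) = h^3 + 3*h^2 - 6*h - 8
(5) = (w - 8)*(w - 6)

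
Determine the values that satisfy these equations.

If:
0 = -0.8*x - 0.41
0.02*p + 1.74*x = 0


Then:
p = 44.59
x = -0.51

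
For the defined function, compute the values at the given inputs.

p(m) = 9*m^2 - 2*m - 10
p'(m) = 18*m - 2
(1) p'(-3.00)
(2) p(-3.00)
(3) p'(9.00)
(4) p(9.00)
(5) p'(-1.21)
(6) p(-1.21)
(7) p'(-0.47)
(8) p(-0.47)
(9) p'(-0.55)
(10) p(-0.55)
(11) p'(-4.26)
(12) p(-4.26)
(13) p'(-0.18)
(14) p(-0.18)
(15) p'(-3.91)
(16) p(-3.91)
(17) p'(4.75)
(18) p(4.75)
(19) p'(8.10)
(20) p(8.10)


(1) = -56.00
(2) = 77.00
(3) = 160.00
(4) = 701.00
(5) = -23.78
(6) = 5.60
(7) = -10.46
(8) = -7.07
(9) = -11.90
(10) = -6.18
(11) = -78.68
(12) = 161.85
(13) = -5.24
(14) = -9.35
(15) = -72.38
(16) = 135.41
(17) = 83.50
(18) = 183.56
(19) = 143.80
(20) = 564.29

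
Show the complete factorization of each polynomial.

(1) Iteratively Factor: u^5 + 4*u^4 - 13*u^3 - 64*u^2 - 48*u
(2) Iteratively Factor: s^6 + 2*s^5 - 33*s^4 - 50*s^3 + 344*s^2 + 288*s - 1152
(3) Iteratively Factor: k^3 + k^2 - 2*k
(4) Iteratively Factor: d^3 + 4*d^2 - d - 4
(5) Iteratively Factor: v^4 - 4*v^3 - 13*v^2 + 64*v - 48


(1) = (u - 4)*(u^4 + 8*u^3 + 19*u^2 + 12*u) = u*(u - 4)*(u^3 + 8*u^2 + 19*u + 12) = u*(u - 4)*(u + 1)*(u^2 + 7*u + 12) = u*(u - 4)*(u + 1)*(u + 3)*(u + 4)
(2) = (s + 4)*(s^5 - 2*s^4 - 25*s^3 + 50*s^2 + 144*s - 288) = (s - 2)*(s + 4)*(s^4 - 25*s^2 + 144) = (s - 2)*(s + 3)*(s + 4)*(s^3 - 3*s^2 - 16*s + 48) = (s - 4)*(s - 2)*(s + 3)*(s + 4)*(s^2 + s - 12) = (s - 4)*(s - 2)*(s + 3)*(s + 4)^2*(s - 3)
(3) = (k)*(k^2 + k - 2) = k*(k - 1)*(k + 2)
(4) = (d + 4)*(d^2 - 1) = (d + 1)*(d + 4)*(d - 1)
(5) = (v - 1)*(v^3 - 3*v^2 - 16*v + 48) = (v - 3)*(v - 1)*(v^2 - 16) = (v - 4)*(v - 3)*(v - 1)*(v + 4)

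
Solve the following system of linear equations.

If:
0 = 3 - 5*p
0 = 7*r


Then:
p = 3/5
r = 0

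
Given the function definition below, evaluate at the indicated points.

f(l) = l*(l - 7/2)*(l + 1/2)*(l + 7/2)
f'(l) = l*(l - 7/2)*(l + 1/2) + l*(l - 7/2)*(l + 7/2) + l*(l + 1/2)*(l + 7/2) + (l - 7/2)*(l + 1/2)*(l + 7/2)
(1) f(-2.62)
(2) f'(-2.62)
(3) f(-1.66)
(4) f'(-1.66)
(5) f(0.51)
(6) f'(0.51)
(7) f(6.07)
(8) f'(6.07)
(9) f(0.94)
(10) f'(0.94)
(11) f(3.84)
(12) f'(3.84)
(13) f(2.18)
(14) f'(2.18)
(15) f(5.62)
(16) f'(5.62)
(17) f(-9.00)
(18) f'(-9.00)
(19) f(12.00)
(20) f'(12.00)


(1) = -29.91
(2) = -3.58
(3) = -18.28
(4) = 20.38
(5) = -6.18
(6) = -17.70
(7) = 980.84
(8) = 795.02
(9) = -15.39
(10) = -24.51
(11) = 41.59
(12) = 148.41
(13) = -43.80
(14) = -10.97
(15) = 665.00
(16) = 613.58
(17) = 5259.38
(18) = -2580.12
(19) = 19762.50
(20) = 6827.88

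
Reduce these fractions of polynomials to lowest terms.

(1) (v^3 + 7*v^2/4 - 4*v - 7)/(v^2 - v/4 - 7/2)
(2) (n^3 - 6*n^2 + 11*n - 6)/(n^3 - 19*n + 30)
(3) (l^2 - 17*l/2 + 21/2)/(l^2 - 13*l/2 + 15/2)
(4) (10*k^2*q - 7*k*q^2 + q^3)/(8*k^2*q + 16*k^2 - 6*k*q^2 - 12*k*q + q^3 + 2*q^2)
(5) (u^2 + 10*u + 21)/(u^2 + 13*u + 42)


(1) = v + 2
(2) = (n - 1)/(n + 5)
(3) = (l - 7)/(l - 5)
(4) = (-5*k*q + q^2)/(-4*k*q - 8*k + q^2 + 2*q)
(5) = (u + 3)/(u + 6)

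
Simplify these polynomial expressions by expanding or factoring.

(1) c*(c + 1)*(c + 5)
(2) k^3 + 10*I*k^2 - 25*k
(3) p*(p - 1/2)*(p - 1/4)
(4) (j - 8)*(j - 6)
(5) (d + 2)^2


(1) = c^3 + 6*c^2 + 5*c
(2) = k*(k + 5*I)^2
(3) = p^3 - 3*p^2/4 + p/8
(4) = j^2 - 14*j + 48
(5) = d^2 + 4*d + 4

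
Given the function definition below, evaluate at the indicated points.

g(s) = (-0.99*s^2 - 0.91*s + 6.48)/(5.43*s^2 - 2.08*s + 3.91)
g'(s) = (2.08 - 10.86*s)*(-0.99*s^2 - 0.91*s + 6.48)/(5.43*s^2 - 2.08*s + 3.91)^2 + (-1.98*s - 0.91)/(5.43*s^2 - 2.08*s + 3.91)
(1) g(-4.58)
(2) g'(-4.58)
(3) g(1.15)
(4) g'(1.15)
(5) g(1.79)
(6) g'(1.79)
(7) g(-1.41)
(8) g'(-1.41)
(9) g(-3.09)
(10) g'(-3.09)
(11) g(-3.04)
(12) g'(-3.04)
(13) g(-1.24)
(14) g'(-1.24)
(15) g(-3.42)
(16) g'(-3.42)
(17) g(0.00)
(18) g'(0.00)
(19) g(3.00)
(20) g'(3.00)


(1) = -0.08
(2) = 0.03
(3) = 0.47
(4) = -0.93
(5) = 0.10
(6) = -0.35
(7) = 0.33
(8) = 0.43
(9) = -0.00
(10) = 0.08
(11) = 0.00
(12) = 0.09
(13) = 0.41
(14) = 0.53
(15) = -0.03
(16) = 0.06
(17) = 1.66
(18) = 0.65
(19) = -0.11
(20) = -0.07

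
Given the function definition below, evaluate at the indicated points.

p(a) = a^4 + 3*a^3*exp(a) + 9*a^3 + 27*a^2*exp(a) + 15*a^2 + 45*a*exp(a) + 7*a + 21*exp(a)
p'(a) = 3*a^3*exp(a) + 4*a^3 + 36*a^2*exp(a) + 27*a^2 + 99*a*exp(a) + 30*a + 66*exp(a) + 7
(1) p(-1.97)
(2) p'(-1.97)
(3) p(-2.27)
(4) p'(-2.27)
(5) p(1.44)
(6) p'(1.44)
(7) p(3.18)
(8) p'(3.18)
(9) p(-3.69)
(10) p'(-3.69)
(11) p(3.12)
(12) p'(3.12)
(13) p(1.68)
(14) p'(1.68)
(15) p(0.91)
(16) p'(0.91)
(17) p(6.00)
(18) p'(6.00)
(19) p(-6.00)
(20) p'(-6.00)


(1) = -7.34
(2) = 20.39
(3) = -14.95
(4) = 30.38
(5) = 708.61
(6) = 1351.28
(7) = 13397.14
(8) = 20735.53
(9) = -86.59
(10) = 63.96
(11) = 12206.60
(12) = 18974.15
(13) = 1108.25
(14) = 2020.60
(15) = 241.33
(16) = 527.13
(17) = 774774.42
(18) = 1052551.58
(19) = -149.81
(20) = -64.70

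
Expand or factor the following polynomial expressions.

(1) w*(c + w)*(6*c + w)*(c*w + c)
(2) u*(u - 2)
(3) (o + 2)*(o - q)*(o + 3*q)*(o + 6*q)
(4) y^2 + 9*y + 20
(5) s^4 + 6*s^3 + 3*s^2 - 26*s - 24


(1) = 6*c^3*w^2 + 6*c^3*w + 7*c^2*w^3 + 7*c^2*w^2 + c*w^4 + c*w^3
(2) = u^2 - 2*u
(3) = o^4 + 8*o^3*q + 2*o^3 + 9*o^2*q^2 + 16*o^2*q - 18*o*q^3 + 18*o*q^2 - 36*q^3
(4) = (y + 4)*(y + 5)
(5) = (s - 2)*(s + 1)*(s + 3)*(s + 4)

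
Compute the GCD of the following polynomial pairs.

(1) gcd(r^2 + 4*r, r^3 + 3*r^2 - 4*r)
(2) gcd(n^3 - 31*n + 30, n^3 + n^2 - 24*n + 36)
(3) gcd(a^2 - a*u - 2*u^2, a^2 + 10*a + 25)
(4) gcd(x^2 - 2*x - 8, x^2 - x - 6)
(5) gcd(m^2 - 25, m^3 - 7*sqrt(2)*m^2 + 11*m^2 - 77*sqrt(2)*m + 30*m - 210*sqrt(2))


(1) = r^2 + 4*r
(2) = gcd((n - 5)*(n - 1)*(n + 6), (n - 3)*(n - 2)*(n + 6)) = n + 6
(3) = gcd((a - 2*u)*(a + u), (a + 5)^2) = 1
(4) = x + 2
(5) = m + 5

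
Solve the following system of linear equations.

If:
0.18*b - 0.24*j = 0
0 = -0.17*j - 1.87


Then:
b = -14.67
j = -11.00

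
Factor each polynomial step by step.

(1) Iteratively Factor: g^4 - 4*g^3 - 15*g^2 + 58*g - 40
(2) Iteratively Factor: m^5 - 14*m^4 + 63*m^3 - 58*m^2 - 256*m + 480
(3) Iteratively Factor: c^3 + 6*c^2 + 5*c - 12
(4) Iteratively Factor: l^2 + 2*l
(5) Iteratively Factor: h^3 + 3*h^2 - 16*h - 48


(1) = (g - 1)*(g^3 - 3*g^2 - 18*g + 40) = (g - 2)*(g - 1)*(g^2 - g - 20) = (g - 5)*(g - 2)*(g - 1)*(g + 4)
(2) = (m - 3)*(m^4 - 11*m^3 + 30*m^2 + 32*m - 160) = (m - 5)*(m - 3)*(m^3 - 6*m^2 + 32) = (m - 5)*(m - 3)*(m + 2)*(m^2 - 8*m + 16) = (m - 5)*(m - 4)*(m - 3)*(m + 2)*(m - 4)
(3) = (c + 4)*(c^2 + 2*c - 3) = (c - 1)*(c + 4)*(c + 3)
(4) = (l)*(l + 2)
(5) = (h - 4)*(h^2 + 7*h + 12) = (h - 4)*(h + 3)*(h + 4)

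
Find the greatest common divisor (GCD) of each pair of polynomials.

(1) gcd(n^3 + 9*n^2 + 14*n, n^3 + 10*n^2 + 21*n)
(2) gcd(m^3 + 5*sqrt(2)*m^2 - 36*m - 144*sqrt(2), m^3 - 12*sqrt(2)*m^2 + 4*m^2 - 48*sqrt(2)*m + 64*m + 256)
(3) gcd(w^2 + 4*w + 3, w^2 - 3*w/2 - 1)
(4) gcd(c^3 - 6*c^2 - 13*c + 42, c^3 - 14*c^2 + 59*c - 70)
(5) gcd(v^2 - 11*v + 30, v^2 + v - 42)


(1) = gcd(n*(n + 2)*(n + 7), n*(n + 3)*(n + 7)) = n^2 + 7*n
(2) = m - 4*sqrt(2)
(3) = 1
(4) = c^2 - 9*c + 14
(5) = v - 6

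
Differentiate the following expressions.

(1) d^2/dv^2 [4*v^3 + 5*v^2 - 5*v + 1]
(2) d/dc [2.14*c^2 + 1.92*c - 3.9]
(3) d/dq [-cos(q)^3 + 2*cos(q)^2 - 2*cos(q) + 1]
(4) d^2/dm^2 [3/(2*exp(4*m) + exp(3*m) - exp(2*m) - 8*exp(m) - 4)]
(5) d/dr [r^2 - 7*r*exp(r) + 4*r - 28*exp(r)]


(1) = 24*v + 10
(2) = 4.28*c + 1.92
(3) = (3*cos(q)^2 - 4*cos(q) + 2)*sin(q)
(4) = 3*((-32*exp(3*m) - 9*exp(2*m) + 4*exp(m) + 8)*(-2*exp(4*m) - exp(3*m) + exp(2*m) + 8*exp(m) + 4) - 2*(8*exp(3*m) + 3*exp(2*m) - 2*exp(m) - 8)^2*exp(m))*exp(m)/(-2*exp(4*m) - exp(3*m) + exp(2*m) + 8*exp(m) + 4)^3
(5) = -7*r*exp(r) + 2*r - 35*exp(r) + 4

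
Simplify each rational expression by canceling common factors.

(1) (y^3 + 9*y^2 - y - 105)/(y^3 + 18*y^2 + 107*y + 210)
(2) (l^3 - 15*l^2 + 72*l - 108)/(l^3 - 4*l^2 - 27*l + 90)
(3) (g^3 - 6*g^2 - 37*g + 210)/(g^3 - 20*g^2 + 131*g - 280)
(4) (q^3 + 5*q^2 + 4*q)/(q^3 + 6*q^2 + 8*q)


(1) = (y - 3)/(y + 6)
(2) = (l - 6)/(l + 5)
(3) = (g + 6)/(g - 8)
(4) = (q + 1)/(q + 2)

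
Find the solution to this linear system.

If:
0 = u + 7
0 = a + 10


Then:
a = -10
u = -7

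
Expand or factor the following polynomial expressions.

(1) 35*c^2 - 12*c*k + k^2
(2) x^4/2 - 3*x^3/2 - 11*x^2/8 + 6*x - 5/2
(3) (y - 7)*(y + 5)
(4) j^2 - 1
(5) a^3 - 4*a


(1) = (-7*c + k)*(-5*c + k)
(2) = (x/2 + 1)*(x - 5/2)*(x - 2)*(x - 1/2)
(3) = y^2 - 2*y - 35
(4) = (j - 1)*(j + 1)
(5) = a*(a - 2)*(a + 2)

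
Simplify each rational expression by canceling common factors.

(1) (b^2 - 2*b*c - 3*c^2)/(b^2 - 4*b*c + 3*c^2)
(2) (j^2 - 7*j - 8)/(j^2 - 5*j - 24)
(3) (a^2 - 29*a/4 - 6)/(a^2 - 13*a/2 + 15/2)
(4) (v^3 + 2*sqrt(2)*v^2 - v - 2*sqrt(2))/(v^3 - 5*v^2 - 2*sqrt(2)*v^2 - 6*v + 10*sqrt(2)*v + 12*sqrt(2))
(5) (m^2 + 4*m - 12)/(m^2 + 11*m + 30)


(1) = (b + c)/(b - c)
(2) = (j + 1)/(j + 3)
(3) = (4*a^2 - 29*a - 24)/(4*a^2 - 26*a + 30)
(4) = (v^2 + v*(-1 + 2*sqrt(2)) - 2*sqrt(2))/(v^2 + v*(-6 - 2*sqrt(2)) + 12*sqrt(2))
(5) = (m - 2)/(m + 5)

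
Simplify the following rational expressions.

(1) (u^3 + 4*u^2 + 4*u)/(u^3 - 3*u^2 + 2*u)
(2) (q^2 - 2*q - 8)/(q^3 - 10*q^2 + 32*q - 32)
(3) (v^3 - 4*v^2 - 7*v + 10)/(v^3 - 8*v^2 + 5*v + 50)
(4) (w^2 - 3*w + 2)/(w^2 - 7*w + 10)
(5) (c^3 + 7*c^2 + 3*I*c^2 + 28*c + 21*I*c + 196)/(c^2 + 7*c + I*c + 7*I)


(1) = (u^2 + 4*u + 4)/(u^2 - 3*u + 2)
(2) = (q + 2)/(q^2 - 6*q + 8)
(3) = (v - 1)/(v - 5)
(4) = (w - 1)/(w - 5)
(5) = (c^2 + 3*I*c + 28)/(c + I)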